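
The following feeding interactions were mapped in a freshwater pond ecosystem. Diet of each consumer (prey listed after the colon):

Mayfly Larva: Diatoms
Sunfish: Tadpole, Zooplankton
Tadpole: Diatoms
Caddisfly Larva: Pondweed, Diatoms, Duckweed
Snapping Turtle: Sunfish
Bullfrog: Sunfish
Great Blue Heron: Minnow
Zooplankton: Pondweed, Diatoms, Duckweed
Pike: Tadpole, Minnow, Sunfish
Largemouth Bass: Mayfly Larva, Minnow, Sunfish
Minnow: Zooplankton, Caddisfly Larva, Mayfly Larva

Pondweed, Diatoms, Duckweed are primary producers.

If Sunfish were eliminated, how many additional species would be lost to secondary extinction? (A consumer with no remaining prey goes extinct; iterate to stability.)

2

Remove Sunfish.
Round 1: Bullfrog (all prey gone), Snapping Turtle (all prey gone) → extinct.
No further losses. Total secondary extinctions: 2.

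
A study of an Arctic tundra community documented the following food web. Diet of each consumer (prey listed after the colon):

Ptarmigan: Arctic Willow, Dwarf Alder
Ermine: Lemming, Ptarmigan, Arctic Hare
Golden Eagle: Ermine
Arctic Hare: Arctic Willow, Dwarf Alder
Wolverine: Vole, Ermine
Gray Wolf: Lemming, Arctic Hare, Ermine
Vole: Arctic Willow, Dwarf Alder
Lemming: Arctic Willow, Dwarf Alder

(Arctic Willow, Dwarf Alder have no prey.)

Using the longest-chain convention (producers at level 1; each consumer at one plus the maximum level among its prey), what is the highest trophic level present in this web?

Producers (level 1): Arctic Willow, Dwarf Alder.
Arctic Willow → Lemming → Ermine → Wolverine gives Wolverine level 4.
No species has a prey at level 4, so no species reaches level 5.

4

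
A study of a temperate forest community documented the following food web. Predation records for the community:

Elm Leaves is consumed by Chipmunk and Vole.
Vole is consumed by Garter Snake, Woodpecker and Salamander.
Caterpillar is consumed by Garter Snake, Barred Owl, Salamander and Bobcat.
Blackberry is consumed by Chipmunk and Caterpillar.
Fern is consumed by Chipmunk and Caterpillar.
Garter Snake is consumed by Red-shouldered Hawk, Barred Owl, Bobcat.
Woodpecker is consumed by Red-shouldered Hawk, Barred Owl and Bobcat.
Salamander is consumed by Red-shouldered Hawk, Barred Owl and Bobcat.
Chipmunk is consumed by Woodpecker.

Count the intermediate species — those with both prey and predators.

Intermediate species (has both prey and predators): Vole, Caterpillar, Chipmunk, Woodpecker, Salamander, Garter Snake.
Count: 6.

6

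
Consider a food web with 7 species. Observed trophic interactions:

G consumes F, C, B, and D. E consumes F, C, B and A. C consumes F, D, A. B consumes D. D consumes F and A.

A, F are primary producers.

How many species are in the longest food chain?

One longest chain: A → D → B → G.
It has 4 species and 3 links.

4 species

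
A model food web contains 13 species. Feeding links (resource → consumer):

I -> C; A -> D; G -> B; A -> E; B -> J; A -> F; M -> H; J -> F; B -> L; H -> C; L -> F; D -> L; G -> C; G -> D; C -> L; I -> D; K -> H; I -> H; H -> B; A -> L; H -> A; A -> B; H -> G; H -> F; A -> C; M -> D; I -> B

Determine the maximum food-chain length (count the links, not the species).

5 links

One longest chain: M → H → G → B → J → F.
It has 6 species and 5 links.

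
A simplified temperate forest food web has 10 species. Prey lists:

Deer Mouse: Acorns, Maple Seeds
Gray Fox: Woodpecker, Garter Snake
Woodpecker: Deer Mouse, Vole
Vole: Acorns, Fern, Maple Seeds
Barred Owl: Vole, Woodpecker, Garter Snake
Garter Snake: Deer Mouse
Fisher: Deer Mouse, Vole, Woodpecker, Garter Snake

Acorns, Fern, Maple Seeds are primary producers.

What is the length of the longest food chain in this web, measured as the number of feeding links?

3 links

One longest chain: Acorns → Deer Mouse → Woodpecker → Barred Owl.
It has 4 species and 3 links.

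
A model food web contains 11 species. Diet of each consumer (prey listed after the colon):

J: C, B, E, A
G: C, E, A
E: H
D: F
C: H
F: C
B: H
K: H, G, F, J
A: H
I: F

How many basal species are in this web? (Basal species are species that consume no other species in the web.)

Basal species (no prey listed): H.
Count: 1.

1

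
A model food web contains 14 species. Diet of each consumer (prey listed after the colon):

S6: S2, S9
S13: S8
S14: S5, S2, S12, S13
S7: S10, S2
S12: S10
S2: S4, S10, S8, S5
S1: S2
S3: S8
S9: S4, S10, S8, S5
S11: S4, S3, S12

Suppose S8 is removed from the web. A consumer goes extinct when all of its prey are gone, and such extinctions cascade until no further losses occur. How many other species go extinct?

Remove S8.
Round 1: S3 (all prey gone), S13 (all prey gone) → extinct.
No further losses. Total secondary extinctions: 2.

2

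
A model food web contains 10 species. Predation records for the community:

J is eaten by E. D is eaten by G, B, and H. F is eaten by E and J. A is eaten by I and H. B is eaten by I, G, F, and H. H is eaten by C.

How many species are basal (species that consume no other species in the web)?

2

Basal species (no prey listed): D, A.
Count: 2.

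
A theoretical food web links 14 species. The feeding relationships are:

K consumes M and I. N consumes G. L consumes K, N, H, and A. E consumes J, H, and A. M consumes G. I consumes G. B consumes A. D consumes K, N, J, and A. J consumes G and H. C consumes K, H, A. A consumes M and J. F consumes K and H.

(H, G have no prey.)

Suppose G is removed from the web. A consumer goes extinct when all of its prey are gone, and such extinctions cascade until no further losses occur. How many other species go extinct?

4

Remove G.
Round 1: M (all prey gone), N (all prey gone), I (all prey gone) → extinct.
Round 2: K (all prey gone) → extinct.
No further losses. Total secondary extinctions: 4.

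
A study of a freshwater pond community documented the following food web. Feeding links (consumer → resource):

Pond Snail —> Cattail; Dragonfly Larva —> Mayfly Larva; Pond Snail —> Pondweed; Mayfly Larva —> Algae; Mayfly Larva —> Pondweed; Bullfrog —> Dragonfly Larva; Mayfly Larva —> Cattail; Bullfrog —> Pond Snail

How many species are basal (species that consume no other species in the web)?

Basal species (no prey listed): Algae, Pondweed, Cattail.
Count: 3.

3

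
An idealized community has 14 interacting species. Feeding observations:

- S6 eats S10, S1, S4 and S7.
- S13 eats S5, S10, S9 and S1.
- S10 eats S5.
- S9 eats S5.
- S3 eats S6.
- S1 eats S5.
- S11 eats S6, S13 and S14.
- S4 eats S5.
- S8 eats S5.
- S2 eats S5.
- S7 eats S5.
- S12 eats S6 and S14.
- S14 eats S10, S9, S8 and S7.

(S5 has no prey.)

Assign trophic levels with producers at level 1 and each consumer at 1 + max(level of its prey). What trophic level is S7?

S5 is a producer → level 1.
S7 eats S5 → level 2.

Trophic level 2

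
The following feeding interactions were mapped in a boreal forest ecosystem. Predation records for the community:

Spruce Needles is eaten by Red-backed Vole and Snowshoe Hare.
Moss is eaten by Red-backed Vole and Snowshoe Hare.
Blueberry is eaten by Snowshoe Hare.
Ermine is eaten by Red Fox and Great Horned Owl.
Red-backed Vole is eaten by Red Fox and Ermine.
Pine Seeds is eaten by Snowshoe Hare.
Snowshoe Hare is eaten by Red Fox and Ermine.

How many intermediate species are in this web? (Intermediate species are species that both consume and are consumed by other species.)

Intermediate species (has both prey and predators): Red-backed Vole, Snowshoe Hare, Ermine.
Count: 3.

3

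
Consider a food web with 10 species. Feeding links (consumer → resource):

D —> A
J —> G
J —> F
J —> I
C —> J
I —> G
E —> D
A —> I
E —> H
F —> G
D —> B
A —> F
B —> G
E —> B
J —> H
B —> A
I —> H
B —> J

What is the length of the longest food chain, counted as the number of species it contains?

One longest chain: H → I → J → B → D → E.
It has 6 species and 5 links.

6 species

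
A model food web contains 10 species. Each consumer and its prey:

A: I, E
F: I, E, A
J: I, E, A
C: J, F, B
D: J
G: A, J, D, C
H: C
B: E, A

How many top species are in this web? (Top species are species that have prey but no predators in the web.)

2

Top species (has prey, but nothing eats it): H, G.
Count: 2.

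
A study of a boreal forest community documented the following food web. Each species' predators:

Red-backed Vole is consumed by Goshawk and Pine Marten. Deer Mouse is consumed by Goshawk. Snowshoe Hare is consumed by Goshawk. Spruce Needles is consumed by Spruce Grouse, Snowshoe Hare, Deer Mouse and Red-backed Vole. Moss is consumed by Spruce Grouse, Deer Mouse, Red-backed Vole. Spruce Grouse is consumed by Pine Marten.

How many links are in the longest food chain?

2 links

One longest chain: Spruce Needles → Snowshoe Hare → Goshawk.
It has 3 species and 2 links.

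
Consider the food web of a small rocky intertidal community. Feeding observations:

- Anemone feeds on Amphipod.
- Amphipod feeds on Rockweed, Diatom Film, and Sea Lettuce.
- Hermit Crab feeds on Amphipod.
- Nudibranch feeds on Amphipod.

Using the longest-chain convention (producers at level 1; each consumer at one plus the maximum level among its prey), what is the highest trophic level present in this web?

3

Producers (level 1): Rockweed, Sea Lettuce, Diatom Film.
Rockweed → Amphipod → Nudibranch gives Nudibranch level 3.
No species has a prey at level 3, so no species reaches level 4.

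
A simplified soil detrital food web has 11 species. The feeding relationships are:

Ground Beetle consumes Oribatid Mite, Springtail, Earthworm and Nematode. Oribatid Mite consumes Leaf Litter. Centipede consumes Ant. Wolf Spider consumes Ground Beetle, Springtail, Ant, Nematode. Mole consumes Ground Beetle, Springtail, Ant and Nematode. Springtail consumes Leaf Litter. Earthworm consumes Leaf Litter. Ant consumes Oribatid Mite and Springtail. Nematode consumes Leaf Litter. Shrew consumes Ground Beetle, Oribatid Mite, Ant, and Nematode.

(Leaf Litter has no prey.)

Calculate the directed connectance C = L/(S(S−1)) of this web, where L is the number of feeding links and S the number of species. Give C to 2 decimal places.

C = 0.21

The web has S = 11 species and L = 23 feeding links.
C = L / (S(S−1)) = 23 / 110 = 0.2091 ≈ 0.21.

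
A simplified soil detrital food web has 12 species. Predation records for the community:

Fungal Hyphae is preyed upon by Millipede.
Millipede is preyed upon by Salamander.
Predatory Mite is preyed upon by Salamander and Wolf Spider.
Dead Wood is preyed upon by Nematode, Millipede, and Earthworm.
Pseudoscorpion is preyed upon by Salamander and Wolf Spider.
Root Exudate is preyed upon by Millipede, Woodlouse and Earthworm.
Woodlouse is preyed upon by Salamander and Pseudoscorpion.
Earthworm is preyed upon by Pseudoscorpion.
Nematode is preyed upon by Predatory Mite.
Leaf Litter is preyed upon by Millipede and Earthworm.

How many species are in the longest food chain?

4 species

One longest chain: Root Exudate → Earthworm → Pseudoscorpion → Wolf Spider.
It has 4 species and 3 links.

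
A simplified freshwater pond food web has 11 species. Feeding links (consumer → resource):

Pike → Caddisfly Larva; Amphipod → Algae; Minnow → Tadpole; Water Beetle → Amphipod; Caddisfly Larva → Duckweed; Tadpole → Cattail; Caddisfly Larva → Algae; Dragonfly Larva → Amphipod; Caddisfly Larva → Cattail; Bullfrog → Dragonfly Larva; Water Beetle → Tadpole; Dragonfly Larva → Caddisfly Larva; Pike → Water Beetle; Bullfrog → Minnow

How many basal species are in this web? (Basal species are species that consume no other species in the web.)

Basal species (no prey listed): Cattail, Algae, Duckweed.
Count: 3.

3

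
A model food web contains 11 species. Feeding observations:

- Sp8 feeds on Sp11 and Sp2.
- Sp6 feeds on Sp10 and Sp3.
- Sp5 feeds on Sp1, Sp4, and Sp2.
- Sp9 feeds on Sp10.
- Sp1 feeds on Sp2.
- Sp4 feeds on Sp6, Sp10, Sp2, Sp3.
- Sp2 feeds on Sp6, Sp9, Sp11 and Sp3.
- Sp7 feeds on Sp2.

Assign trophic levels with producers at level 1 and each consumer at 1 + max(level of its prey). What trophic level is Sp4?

Trophic level 4

Sp3 is a producer → level 1.
Sp6 eats Sp3 (level 1); other prey at levels: Sp10 1 → level 2.
Sp2 eats Sp6 (level 2); other prey at levels: Sp3 1, Sp11 1, Sp9 2 → level 3.
Sp4 eats Sp2 (level 3); other prey at levels: Sp3 1, Sp10 1, Sp6 2 → level 4.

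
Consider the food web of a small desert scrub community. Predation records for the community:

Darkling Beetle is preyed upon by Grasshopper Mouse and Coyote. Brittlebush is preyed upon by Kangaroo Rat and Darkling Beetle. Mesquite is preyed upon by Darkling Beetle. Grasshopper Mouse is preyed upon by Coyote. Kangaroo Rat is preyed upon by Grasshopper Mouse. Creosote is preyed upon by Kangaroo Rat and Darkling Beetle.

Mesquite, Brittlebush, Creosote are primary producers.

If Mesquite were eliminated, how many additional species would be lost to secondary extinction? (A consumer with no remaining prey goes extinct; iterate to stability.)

0

Remove Mesquite.
Every predator of it retains at least one other prey: Darkling Beetle still has Brittlebush, Creosote.
No consumer loses all prey, so no secondary extinctions occur.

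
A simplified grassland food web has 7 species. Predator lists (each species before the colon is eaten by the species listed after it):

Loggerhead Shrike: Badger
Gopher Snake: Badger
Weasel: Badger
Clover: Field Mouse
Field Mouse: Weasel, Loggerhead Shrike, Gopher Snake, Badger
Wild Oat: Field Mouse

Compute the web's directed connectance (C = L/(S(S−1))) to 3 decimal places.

C = 0.214

The web has S = 7 species and L = 9 feeding links.
C = L / (S(S−1)) = 9 / 42 = 0.2143 ≈ 0.214.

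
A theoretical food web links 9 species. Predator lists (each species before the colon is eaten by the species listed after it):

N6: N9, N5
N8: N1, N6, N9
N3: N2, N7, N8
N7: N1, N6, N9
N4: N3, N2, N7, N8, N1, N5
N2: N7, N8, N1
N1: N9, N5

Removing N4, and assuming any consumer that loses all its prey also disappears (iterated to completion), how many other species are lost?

Remove N4.
Round 1: N3 (all prey gone) → extinct.
Round 2: N2 (all prey gone) → extinct.
Round 3: N7 (all prey gone), N8 (all prey gone) → extinct.
Round 4: N1 (all prey gone), N6 (all prey gone) → extinct.
Round 5: N9 (all prey gone), N5 (all prey gone) → extinct.
No further losses. Total secondary extinctions: 8.

8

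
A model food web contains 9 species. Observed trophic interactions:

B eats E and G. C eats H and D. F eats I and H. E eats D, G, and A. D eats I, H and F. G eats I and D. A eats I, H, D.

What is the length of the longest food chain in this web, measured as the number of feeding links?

5 links

One longest chain: H → F → D → G → E → B.
It has 6 species and 5 links.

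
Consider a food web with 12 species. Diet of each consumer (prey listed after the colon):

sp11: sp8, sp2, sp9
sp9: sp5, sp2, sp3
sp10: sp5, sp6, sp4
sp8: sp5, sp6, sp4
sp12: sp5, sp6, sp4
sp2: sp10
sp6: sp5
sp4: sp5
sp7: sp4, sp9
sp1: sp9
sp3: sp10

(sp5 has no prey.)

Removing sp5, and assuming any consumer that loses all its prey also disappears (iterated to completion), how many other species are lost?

Remove sp5.
Round 1: sp6 (all prey gone), sp4 (all prey gone) → extinct.
Round 2: sp12 (all prey gone), sp10 (all prey gone), sp8 (all prey gone) → extinct.
Round 3: sp2 (all prey gone), sp3 (all prey gone) → extinct.
Round 4: sp9 (all prey gone) → extinct.
Round 5: sp11 (all prey gone), sp1 (all prey gone), sp7 (all prey gone) → extinct.
No further losses. Total secondary extinctions: 11.

11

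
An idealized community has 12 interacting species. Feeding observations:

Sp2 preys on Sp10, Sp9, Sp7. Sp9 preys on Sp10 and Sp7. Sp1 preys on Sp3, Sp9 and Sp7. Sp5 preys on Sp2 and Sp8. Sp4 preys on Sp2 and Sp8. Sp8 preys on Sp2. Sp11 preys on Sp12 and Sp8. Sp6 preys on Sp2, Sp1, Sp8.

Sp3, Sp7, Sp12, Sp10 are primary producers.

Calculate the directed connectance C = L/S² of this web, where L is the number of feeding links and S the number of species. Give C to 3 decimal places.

C = 0.125

The web has S = 12 species and L = 18 feeding links.
C = L / S² = 18 / 144 = 0.1250 ≈ 0.125.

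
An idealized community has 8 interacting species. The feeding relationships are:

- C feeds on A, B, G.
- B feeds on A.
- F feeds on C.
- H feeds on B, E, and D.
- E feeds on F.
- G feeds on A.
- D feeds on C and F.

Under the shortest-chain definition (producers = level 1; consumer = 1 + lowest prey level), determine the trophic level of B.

Trophic level 2

A is a producer → level 1.
B eats A → level 2.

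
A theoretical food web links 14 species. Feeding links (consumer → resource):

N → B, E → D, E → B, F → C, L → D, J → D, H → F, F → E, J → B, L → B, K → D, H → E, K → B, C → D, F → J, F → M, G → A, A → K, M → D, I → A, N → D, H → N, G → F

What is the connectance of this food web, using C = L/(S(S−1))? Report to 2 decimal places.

The web has S = 14 species and L = 23 feeding links.
C = L / (S(S−1)) = 23 / 182 = 0.1264 ≈ 0.13.

C = 0.13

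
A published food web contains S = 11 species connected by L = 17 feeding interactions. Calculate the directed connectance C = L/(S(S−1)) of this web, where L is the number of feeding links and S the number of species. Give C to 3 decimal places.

C = 0.155

The web has S = 11 species and L = 17 feeding links.
C = L / (S(S−1)) = 17 / 110 = 0.1545 ≈ 0.155.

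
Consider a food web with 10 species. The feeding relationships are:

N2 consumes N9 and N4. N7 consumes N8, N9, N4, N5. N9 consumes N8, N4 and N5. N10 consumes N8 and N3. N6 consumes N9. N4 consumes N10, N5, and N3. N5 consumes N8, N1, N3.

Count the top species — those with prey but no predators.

Top species (has prey, but nothing eats it): N6, N2, N7.
Count: 3.

3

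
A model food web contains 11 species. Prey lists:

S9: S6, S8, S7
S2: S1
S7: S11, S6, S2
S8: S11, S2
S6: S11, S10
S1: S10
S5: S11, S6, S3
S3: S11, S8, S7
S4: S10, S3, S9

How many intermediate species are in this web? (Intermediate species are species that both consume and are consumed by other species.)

Intermediate species (has both prey and predators): S6, S1, S2, S8, S7, S3, S9.
Count: 7.

7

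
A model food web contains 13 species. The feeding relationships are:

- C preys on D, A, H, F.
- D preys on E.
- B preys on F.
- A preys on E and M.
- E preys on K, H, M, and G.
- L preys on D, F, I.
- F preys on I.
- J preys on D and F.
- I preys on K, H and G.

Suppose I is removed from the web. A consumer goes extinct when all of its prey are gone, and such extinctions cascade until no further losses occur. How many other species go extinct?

Remove I.
Round 1: F (all prey gone) → extinct.
Round 2: B (all prey gone) → extinct.
No further losses. Total secondary extinctions: 2.

2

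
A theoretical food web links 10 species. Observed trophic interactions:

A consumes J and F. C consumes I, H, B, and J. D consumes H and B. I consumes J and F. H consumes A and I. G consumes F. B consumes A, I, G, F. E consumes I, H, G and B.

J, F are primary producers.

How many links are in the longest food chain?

3 links

One longest chain: F → G → B → D.
It has 4 species and 3 links.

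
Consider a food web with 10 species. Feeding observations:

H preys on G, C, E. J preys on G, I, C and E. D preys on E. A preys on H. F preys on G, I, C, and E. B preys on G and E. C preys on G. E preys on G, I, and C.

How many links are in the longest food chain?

One longest chain: G → C → E → H → A.
It has 5 species and 4 links.

4 links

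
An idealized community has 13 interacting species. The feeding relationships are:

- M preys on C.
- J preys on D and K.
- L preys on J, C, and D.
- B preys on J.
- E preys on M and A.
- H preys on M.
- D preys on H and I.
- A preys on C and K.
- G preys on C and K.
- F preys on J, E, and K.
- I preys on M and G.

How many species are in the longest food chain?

One longest chain: C → M → H → D → J → F.
It has 6 species and 5 links.

6 species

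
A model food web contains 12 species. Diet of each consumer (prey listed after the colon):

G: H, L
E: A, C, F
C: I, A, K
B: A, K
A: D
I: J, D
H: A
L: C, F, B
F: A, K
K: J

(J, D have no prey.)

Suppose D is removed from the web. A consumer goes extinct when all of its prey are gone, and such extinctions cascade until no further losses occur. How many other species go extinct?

Remove D.
Round 1: A (all prey gone) → extinct.
Round 2: H (all prey gone) → extinct.
No further losses. Total secondary extinctions: 2.

2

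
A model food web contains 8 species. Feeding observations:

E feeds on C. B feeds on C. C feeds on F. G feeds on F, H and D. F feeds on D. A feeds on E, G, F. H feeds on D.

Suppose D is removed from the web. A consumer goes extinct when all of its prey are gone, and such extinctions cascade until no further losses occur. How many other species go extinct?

7

Remove D.
Round 1: H (all prey gone), F (all prey gone) → extinct.
Round 2: C (all prey gone), G (all prey gone) → extinct.
Round 3: B (all prey gone), E (all prey gone) → extinct.
Round 4: A (all prey gone) → extinct.
No further losses. Total secondary extinctions: 7.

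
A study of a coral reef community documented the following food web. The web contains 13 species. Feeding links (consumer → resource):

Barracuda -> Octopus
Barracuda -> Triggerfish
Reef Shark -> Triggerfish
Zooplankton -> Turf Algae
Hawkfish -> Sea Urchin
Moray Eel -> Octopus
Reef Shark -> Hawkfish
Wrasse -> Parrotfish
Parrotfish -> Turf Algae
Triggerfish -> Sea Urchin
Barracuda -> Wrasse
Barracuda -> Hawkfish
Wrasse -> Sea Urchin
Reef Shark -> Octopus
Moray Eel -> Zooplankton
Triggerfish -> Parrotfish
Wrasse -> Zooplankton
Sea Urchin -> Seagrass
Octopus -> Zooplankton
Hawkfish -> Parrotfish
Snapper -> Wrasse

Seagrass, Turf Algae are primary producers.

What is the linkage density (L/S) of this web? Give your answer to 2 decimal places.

There are L = 21 links among S = 13 species.
L/S = 21/13 = 1.6154 ≈ 1.62.

L/S = 1.62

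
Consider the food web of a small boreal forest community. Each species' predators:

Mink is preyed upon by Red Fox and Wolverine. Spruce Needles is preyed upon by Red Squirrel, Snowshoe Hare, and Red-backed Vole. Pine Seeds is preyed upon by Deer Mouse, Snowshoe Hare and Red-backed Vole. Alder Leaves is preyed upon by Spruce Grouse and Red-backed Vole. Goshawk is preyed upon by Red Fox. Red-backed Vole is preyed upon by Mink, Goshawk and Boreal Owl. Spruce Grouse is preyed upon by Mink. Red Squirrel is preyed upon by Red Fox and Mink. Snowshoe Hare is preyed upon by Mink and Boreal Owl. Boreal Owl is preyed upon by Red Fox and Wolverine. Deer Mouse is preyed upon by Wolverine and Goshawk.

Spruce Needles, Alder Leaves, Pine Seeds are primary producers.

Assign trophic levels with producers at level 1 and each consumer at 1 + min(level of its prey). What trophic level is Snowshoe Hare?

Spruce Needles is a producer → level 1.
Snowshoe Hare eats Spruce Needles → level 2.

Trophic level 2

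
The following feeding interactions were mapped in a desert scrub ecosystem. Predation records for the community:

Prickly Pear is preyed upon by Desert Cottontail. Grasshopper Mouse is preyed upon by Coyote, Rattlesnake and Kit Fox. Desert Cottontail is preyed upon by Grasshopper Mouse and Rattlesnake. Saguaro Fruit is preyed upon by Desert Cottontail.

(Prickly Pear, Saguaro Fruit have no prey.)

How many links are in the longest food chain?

3 links

One longest chain: Prickly Pear → Desert Cottontail → Grasshopper Mouse → Coyote.
It has 4 species and 3 links.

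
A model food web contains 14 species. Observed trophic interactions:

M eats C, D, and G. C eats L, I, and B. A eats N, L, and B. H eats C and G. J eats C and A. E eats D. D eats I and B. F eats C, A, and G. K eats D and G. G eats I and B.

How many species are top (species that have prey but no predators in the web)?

6

Top species (has prey, but nothing eats it): H, J, K, F, M, E.
Count: 6.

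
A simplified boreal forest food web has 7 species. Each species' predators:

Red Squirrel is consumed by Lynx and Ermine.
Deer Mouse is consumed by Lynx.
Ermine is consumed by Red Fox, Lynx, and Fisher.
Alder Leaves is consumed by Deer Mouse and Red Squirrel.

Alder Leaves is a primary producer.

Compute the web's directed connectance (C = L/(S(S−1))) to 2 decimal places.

The web has S = 7 species and L = 8 feeding links.
C = L / (S(S−1)) = 8 / 42 = 0.1905 ≈ 0.19.

C = 0.19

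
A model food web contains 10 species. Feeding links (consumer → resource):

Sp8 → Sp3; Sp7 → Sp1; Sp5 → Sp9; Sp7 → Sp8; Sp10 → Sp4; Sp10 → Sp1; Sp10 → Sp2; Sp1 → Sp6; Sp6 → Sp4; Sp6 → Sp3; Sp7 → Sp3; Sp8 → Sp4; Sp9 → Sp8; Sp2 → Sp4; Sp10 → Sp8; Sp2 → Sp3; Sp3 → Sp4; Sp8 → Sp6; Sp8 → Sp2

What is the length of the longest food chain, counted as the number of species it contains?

6 species

One longest chain: Sp4 → Sp3 → Sp6 → Sp8 → Sp9 → Sp5.
It has 6 species and 5 links.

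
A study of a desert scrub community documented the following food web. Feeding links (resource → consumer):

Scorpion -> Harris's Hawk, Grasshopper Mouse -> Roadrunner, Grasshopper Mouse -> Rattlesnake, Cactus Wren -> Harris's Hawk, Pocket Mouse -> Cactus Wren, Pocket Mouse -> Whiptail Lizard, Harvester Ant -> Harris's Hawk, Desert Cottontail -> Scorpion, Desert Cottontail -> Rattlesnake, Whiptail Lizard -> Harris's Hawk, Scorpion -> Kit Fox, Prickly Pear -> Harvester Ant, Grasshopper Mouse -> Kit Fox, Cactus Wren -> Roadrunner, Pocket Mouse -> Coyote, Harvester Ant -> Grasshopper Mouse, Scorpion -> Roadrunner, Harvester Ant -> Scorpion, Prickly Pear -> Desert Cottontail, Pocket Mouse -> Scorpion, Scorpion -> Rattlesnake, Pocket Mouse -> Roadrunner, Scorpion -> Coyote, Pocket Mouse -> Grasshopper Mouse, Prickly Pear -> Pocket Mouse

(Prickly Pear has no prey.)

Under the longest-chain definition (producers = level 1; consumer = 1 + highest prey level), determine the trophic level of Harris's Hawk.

Prickly Pear is a producer → level 1.
Pocket Mouse eats Prickly Pear → level 2.
Whiptail Lizard eats Pocket Mouse → level 3.
Harris's Hawk eats Whiptail Lizard (level 3); other prey at levels: Harvester Ant 2, Cactus Wren 3, Scorpion 3 → level 4.

Trophic level 4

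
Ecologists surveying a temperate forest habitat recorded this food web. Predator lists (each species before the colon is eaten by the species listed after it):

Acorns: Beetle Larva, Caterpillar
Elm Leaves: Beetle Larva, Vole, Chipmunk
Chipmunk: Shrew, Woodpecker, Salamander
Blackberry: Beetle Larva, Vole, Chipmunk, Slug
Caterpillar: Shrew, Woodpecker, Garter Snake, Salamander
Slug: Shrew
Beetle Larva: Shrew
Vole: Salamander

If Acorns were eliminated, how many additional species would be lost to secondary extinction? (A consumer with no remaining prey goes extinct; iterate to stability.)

Remove Acorns.
Round 1: Caterpillar (all prey gone) → extinct.
Round 2: Garter Snake (all prey gone) → extinct.
No further losses. Total secondary extinctions: 2.

2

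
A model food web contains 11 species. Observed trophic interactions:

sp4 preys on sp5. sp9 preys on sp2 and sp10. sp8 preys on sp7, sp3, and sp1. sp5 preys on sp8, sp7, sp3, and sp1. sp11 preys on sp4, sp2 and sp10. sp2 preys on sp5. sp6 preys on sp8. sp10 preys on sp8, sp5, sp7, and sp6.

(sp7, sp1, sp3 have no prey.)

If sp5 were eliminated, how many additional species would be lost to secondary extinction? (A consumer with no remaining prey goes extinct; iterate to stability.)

2

Remove sp5.
Round 1: sp4 (all prey gone), sp2 (all prey gone) → extinct.
No further losses. Total secondary extinctions: 2.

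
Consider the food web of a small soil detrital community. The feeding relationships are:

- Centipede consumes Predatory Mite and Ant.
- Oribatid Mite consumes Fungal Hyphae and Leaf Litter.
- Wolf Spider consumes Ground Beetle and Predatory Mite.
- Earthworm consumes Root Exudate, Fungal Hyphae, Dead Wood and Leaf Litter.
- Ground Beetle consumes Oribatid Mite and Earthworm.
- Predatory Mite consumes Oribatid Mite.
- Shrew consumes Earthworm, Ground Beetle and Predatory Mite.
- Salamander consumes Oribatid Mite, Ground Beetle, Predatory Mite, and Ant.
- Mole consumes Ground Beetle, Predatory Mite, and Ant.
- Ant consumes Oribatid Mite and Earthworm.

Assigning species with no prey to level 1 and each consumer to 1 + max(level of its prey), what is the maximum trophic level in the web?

4

Basal resources (level 1): Dead Wood, Leaf Litter, Fungal Hyphae, Root Exudate.
Leaf Litter → Oribatid Mite → Ant → Mole gives Mole level 4.
No species has a prey at level 4, so no species reaches level 5.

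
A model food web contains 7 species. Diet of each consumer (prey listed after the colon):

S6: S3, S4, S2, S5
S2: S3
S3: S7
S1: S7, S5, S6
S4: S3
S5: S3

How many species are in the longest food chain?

One longest chain: S7 → S3 → S4 → S6 → S1.
It has 5 species and 4 links.

5 species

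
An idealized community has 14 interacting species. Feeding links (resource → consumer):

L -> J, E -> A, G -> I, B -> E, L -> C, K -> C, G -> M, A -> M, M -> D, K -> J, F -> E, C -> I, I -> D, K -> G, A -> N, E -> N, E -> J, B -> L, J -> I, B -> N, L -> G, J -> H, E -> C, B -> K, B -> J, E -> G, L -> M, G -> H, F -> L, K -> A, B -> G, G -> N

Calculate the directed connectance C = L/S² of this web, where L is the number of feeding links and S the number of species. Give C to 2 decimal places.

C = 0.16

The web has S = 14 species and L = 32 feeding links.
C = L / S² = 32 / 196 = 0.1633 ≈ 0.16.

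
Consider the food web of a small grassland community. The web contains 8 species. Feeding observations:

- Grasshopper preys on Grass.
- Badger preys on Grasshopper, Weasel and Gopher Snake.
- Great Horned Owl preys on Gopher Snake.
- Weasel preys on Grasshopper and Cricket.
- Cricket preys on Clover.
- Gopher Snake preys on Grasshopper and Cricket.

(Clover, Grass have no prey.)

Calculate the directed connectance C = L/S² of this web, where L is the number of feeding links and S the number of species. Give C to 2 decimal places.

C = 0.16

The web has S = 8 species and L = 10 feeding links.
C = L / S² = 10 / 64 = 0.1562 ≈ 0.16.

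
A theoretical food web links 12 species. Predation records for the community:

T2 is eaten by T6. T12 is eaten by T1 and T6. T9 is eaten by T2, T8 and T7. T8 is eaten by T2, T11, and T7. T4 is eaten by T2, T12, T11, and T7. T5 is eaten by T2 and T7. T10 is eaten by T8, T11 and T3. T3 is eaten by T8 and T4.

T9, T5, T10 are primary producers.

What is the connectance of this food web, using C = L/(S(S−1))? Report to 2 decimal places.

The web has S = 12 species and L = 20 feeding links.
C = L / (S(S−1)) = 20 / 132 = 0.1515 ≈ 0.15.

C = 0.15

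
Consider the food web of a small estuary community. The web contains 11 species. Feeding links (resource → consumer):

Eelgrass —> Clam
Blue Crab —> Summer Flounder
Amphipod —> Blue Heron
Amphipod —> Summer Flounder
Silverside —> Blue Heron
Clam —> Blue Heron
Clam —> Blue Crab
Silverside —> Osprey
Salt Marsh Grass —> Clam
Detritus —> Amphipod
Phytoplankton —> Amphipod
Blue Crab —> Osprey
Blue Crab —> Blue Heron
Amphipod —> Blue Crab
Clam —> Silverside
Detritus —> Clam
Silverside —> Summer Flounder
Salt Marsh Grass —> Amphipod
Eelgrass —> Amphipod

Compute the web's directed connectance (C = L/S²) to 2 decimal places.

The web has S = 11 species and L = 19 feeding links.
C = L / S² = 19 / 121 = 0.1570 ≈ 0.16.

C = 0.16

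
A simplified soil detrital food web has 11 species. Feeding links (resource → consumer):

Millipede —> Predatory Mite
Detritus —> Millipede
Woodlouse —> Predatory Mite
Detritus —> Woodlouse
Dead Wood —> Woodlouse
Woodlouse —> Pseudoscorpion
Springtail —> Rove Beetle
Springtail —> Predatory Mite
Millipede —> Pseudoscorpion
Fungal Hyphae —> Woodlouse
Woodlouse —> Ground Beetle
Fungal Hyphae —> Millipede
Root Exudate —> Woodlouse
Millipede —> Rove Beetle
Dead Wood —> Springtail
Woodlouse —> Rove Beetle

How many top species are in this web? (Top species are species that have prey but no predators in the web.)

4

Top species (has prey, but nothing eats it): Rove Beetle, Ground Beetle, Predatory Mite, Pseudoscorpion.
Count: 4.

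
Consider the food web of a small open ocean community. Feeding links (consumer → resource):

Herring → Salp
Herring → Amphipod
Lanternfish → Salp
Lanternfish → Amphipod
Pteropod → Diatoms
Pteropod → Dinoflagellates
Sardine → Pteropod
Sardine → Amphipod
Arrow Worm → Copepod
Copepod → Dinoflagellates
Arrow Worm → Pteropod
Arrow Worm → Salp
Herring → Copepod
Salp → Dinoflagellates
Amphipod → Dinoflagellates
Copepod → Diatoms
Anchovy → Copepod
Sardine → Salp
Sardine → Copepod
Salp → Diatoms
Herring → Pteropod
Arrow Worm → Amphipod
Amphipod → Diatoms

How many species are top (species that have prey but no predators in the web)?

Top species (has prey, but nothing eats it): Herring, Lanternfish, Arrow Worm, Sardine, Anchovy.
Count: 5.

5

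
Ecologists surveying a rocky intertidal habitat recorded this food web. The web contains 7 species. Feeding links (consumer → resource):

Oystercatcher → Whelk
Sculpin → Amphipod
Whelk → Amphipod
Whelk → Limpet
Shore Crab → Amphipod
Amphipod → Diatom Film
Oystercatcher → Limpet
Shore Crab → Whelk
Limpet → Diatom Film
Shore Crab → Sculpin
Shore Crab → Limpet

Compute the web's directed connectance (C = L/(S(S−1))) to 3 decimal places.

C = 0.262

The web has S = 7 species and L = 11 feeding links.
C = L / (S(S−1)) = 11 / 42 = 0.2619 ≈ 0.262.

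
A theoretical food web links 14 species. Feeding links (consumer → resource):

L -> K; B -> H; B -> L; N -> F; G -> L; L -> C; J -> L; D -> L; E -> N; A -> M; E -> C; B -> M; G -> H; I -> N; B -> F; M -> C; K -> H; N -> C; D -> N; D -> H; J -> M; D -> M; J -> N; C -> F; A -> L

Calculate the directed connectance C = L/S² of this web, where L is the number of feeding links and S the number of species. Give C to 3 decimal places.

C = 0.128

The web has S = 14 species and L = 25 feeding links.
C = L / S² = 25 / 196 = 0.1276 ≈ 0.128.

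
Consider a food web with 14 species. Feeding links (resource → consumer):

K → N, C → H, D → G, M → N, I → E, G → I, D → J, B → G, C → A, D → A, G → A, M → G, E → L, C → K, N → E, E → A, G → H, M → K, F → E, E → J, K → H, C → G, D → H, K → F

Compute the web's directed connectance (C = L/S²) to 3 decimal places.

C = 0.122

The web has S = 14 species and L = 24 feeding links.
C = L / S² = 24 / 196 = 0.1224 ≈ 0.122.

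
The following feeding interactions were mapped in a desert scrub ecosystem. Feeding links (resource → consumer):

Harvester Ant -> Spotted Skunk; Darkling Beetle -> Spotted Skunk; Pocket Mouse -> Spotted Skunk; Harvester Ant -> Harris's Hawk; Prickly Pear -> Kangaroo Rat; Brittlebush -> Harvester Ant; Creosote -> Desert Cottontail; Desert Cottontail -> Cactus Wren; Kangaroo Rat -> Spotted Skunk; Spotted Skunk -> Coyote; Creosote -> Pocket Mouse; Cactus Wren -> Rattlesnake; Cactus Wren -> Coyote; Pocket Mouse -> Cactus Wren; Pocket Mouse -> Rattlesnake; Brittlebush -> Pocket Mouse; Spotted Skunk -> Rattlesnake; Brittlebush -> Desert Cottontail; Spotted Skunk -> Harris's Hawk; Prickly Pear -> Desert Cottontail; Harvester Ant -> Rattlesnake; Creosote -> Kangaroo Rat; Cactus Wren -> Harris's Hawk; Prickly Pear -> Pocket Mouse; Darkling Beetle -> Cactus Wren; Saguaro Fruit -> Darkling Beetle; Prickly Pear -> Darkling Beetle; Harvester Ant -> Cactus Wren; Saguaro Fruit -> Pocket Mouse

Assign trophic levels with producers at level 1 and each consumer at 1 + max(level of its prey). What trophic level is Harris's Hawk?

Brittlebush is a producer → level 1.
Harvester Ant eats Brittlebush → level 2.
Cactus Wren eats Harvester Ant (level 2); other prey at levels: Desert Cottontail 2, Darkling Beetle 2, Pocket Mouse 2 → level 3.
Harris's Hawk eats Cactus Wren (level 3); other prey at levels: Harvester Ant 2, Spotted Skunk 3 → level 4.

Trophic level 4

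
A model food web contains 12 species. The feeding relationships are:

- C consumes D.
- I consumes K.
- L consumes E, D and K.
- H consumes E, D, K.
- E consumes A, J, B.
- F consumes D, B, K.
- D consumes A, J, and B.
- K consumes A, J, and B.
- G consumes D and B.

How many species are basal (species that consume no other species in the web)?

3

Basal species (no prey listed): A, B, J.
Count: 3.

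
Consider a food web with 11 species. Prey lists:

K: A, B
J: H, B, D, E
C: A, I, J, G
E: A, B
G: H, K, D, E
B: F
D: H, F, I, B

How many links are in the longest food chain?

4 links

One longest chain: F → B → D → J → C.
It has 5 species and 4 links.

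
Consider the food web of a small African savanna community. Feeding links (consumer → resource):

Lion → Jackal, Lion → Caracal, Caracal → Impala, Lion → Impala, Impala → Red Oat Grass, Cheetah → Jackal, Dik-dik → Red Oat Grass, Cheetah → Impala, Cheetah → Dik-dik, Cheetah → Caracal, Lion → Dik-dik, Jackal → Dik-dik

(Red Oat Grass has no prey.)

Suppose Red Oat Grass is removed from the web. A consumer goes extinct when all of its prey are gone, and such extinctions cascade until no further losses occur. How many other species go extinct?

6

Remove Red Oat Grass.
Round 1: Dik-dik (all prey gone), Impala (all prey gone) → extinct.
Round 2: Caracal (all prey gone), Jackal (all prey gone) → extinct.
Round 3: Lion (all prey gone), Cheetah (all prey gone) → extinct.
No further losses. Total secondary extinctions: 6.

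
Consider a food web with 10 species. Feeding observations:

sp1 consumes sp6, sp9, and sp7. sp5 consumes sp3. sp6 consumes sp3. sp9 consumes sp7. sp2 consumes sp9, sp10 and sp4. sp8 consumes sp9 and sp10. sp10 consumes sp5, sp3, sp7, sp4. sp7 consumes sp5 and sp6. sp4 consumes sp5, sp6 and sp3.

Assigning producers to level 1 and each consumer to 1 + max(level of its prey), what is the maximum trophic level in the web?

5

Producers (level 1): sp3.
sp3 → sp6 → sp7 → sp10 → sp8 gives sp8 level 5.
No species has a prey at level 5, so no species reaches level 6.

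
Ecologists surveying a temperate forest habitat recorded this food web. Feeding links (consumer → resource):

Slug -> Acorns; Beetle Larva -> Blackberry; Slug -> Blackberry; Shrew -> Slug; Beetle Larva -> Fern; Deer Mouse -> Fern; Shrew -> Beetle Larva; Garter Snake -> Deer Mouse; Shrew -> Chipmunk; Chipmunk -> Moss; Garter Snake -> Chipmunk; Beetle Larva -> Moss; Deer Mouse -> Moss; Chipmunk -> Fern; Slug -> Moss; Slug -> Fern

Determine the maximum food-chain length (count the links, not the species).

One longest chain: Blackberry → Slug → Shrew.
It has 3 species and 2 links.

2 links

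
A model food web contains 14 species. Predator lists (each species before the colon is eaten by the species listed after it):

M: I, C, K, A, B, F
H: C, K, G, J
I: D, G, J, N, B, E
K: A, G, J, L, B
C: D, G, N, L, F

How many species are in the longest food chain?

3 species

One longest chain: M → I → D.
It has 3 species and 2 links.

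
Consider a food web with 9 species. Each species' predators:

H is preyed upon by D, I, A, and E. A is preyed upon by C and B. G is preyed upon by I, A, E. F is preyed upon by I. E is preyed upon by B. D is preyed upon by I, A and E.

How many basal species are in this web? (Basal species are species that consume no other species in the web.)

3

Basal species (no prey listed): H, F, G.
Count: 3.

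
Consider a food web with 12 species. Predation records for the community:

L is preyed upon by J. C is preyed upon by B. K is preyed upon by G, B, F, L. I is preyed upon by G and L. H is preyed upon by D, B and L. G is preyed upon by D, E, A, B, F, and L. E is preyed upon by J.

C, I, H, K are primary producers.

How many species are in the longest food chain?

4 species

One longest chain: I → G → L → J.
It has 4 species and 3 links.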